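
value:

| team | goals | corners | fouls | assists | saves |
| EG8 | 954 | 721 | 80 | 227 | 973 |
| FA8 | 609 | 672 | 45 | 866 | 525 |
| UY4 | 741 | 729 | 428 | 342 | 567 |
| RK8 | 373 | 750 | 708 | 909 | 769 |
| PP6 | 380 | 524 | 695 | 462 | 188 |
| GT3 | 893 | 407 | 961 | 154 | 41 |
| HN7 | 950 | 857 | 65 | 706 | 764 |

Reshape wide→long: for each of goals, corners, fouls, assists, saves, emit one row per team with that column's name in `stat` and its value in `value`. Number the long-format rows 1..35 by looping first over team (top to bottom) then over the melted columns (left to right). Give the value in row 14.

35 rows total (7 × 5). Row 14: index ⌊(14-1)/5⌋ = 2 into team → UY4; (14-1) mod 5 = 3 into the melted columns → assists.
So row 14 is (UY4, assists, 342); value = 342.

342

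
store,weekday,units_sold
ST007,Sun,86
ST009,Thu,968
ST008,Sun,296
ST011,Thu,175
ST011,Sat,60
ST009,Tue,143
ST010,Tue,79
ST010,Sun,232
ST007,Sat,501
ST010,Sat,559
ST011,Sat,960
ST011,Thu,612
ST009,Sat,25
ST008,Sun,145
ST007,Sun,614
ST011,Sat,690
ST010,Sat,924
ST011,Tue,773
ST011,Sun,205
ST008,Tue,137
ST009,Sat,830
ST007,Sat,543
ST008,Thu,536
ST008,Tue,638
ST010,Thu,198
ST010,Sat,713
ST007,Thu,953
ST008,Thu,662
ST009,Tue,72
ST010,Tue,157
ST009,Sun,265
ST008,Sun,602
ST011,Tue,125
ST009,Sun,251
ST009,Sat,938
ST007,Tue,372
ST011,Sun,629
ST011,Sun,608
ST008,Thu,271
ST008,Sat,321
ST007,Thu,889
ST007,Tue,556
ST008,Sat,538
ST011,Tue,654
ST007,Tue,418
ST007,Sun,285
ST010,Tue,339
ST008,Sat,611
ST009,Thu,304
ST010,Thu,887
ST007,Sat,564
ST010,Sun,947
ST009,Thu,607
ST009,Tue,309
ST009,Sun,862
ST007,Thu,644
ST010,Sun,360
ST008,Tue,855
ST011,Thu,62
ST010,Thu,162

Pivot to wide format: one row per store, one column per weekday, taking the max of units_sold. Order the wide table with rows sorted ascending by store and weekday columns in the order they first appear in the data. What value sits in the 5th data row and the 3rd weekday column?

960

With rows sorted ascending by store, row 5 is store=ST011. weekday columns in first-appearance order: Sun, Thu, Sat, Tue; column 3 is Sat.
Long rows with store=ST011, weekday=Sat: max(60, 960, 690) = 960.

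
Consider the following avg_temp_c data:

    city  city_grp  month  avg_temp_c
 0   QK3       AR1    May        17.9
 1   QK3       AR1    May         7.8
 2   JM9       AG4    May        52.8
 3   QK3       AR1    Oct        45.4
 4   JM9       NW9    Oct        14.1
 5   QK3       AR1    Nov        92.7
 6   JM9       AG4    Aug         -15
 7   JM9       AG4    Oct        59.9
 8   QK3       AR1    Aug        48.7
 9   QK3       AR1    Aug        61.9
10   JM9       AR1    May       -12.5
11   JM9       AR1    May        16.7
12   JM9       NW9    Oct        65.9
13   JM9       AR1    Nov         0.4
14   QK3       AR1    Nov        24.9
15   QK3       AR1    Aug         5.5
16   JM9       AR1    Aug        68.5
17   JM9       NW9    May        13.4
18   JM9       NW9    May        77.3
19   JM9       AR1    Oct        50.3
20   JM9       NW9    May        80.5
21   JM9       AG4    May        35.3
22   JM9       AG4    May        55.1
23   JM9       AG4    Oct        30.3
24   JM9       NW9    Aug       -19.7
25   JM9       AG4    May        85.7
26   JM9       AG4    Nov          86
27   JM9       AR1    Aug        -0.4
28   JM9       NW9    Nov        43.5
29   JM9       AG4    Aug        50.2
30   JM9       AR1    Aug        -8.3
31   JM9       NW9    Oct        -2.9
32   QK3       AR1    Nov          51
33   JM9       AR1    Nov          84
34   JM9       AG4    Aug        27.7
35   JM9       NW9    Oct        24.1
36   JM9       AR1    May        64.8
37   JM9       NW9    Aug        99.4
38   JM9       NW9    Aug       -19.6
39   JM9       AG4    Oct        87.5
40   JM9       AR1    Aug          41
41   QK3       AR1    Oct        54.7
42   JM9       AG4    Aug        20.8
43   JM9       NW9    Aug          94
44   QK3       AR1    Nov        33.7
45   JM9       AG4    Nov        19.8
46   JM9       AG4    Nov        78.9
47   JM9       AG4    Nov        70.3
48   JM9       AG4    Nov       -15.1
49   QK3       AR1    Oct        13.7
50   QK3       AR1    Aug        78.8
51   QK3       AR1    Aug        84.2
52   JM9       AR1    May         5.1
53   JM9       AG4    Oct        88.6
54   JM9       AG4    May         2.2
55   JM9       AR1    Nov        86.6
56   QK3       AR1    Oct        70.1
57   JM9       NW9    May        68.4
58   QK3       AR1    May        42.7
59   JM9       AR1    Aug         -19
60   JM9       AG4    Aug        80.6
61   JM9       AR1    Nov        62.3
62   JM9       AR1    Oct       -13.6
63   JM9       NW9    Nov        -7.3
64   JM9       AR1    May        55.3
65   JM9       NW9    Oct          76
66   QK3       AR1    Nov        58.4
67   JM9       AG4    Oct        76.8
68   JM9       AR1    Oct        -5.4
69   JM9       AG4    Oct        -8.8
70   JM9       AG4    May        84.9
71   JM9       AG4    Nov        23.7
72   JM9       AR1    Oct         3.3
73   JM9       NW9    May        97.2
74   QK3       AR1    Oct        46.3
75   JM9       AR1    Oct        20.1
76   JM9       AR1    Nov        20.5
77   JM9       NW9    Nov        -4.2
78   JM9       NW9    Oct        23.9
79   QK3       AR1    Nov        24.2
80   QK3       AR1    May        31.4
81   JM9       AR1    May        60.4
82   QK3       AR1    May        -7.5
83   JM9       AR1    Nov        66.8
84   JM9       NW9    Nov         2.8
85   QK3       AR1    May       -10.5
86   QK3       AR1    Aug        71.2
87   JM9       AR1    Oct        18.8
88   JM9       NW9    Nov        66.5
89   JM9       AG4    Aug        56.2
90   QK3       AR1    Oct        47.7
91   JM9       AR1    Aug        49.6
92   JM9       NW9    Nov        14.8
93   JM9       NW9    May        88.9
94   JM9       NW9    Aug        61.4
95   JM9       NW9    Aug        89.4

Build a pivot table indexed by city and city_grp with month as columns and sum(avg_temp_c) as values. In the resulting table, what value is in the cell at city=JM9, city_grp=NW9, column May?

Rows with city=JM9, city_grp=NW9 and month=May: avg_temp_c values are 13.4, 77.3, 80.5, 68.4, 97.2, 88.9.
13.4 + 77.3 + 80.5 + 68.4 + 97.2 + 88.9 = 425.7.

425.7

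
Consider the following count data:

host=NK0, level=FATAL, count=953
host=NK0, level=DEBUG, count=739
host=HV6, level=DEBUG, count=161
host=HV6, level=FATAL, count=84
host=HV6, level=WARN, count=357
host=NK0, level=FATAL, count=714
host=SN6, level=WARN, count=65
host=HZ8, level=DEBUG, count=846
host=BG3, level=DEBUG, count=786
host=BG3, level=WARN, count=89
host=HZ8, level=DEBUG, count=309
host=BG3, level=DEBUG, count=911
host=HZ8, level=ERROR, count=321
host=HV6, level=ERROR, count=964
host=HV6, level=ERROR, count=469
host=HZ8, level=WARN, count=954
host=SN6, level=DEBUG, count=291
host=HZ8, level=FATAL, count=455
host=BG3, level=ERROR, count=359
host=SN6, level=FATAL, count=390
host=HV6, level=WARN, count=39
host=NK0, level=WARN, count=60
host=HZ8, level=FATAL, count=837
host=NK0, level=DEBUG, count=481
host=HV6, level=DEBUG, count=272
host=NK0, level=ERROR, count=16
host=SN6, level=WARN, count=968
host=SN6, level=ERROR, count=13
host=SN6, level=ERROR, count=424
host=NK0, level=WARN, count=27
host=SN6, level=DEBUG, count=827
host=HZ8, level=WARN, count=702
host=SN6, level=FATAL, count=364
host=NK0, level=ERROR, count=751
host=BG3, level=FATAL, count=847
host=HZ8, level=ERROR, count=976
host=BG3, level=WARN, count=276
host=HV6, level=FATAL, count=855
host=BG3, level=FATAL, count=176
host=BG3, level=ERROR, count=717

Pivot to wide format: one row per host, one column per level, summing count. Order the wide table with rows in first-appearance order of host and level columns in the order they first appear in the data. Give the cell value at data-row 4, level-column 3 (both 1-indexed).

1656

With rows in first-appearance order of host, row 4 is host=HZ8. level columns in first-appearance order: FATAL, DEBUG, WARN, ERROR; column 3 is WARN.
Long rows with host=HZ8, level=WARN: 954 + 702 = 1656.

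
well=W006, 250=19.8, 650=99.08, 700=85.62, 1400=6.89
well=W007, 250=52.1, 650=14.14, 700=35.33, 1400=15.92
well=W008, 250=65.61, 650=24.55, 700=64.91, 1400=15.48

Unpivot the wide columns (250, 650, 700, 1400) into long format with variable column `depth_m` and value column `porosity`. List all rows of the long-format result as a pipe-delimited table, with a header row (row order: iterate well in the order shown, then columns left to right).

Each (well, column) pair becomes one row: 3 × 4 = 12 rows.
For example, (W006, 250) → porosity=19.8.

| well | depth_m | porosity |
| W006 | 250 | 19.8 |
| W006 | 650 | 99.08 |
| W006 | 700 | 85.62 |
| W006 | 1400 | 6.89 |
| W007 | 250 | 52.1 |
| W007 | 650 | 14.14 |
| W007 | 700 | 35.33 |
| W007 | 1400 | 15.92 |
| W008 | 250 | 65.61 |
| W008 | 650 | 24.55 |
| W008 | 700 | 64.91 |
| W008 | 1400 | 15.48 |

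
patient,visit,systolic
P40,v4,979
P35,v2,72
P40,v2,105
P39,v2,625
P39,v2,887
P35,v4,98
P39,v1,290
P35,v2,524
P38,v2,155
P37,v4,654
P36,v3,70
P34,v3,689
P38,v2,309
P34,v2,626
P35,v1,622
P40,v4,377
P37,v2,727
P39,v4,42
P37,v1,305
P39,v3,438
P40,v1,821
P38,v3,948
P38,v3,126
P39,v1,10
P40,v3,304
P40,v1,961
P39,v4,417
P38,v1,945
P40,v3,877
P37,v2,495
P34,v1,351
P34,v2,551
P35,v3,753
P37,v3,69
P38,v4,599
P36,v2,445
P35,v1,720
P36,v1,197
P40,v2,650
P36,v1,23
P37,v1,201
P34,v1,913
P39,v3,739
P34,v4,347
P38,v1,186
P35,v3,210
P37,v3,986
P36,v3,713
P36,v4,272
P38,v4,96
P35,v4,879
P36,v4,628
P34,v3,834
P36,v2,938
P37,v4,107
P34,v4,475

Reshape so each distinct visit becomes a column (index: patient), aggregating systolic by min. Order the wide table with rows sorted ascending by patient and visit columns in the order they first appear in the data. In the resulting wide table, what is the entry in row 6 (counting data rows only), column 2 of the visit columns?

625

With rows sorted ascending by patient, row 6 is patient=P39. visit columns in first-appearance order: v4, v2, v1, v3; column 2 is v2.
Long rows with patient=P39, visit=v2: min(625, 887) = 625.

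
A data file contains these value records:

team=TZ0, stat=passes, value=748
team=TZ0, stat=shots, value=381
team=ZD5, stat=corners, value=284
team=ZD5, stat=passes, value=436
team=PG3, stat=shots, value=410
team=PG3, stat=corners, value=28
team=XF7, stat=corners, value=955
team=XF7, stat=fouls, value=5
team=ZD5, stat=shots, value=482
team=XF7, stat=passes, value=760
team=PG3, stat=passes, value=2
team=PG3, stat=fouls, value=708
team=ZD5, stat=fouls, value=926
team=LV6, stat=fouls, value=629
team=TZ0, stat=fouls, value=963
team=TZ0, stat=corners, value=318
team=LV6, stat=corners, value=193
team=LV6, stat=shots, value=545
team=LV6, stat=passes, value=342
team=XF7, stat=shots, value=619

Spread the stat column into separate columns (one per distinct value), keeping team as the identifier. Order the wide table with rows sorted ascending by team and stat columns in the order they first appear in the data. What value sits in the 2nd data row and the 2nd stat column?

With rows sorted ascending by team, row 2 is team=PG3. stat columns in first-appearance order: passes, shots, corners, fouls; column 2 is shots.
Long rows with team=PG3, stat=shots: value = 410.

410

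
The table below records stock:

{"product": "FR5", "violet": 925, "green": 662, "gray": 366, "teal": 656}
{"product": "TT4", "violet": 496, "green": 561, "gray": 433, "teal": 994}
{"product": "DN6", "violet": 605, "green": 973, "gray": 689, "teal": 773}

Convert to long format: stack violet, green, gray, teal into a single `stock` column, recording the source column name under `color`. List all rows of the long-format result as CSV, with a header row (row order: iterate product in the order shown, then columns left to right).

product,color,stock
FR5,violet,925
FR5,green,662
FR5,gray,366
FR5,teal,656
TT4,violet,496
TT4,green,561
TT4,gray,433
TT4,teal,994
DN6,violet,605
DN6,green,973
DN6,gray,689
DN6,teal,773

Each (product, column) pair becomes one row: 3 × 4 = 12 rows.
For example, (FR5, violet) → stock=925.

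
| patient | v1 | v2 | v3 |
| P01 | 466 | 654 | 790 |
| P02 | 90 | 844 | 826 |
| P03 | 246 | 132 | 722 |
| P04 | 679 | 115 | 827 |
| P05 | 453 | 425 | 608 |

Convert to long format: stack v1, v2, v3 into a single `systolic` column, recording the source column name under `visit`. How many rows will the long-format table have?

15

5 patient values × 3 melted columns = 15 rows.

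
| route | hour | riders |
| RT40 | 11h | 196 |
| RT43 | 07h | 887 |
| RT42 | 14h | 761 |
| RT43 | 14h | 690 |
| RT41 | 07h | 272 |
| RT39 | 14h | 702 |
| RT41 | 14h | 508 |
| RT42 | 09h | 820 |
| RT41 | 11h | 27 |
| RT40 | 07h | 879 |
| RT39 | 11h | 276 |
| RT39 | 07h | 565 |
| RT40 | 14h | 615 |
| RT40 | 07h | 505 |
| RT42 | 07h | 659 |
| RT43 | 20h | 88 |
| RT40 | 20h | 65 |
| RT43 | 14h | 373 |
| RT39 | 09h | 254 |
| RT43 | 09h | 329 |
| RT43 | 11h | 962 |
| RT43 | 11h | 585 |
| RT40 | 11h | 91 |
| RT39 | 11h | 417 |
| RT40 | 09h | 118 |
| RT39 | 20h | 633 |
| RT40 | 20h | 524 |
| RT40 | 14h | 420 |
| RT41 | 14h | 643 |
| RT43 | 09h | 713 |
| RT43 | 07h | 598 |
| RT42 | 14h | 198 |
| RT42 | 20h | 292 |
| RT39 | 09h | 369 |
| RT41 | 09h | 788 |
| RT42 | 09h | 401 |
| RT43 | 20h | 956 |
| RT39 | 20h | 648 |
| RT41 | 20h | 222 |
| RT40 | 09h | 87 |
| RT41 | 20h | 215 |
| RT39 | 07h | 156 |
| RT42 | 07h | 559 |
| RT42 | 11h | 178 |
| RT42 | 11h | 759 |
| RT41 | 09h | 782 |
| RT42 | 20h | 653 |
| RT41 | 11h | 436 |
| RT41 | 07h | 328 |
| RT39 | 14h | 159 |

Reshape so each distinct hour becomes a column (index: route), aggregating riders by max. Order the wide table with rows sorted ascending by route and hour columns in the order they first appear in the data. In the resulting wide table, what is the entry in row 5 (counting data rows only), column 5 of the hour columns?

With rows sorted ascending by route, row 5 is route=RT43. hour columns in first-appearance order: 11h, 07h, 14h, 09h, 20h; column 5 is 20h.
Long rows with route=RT43, hour=20h: max(88, 956) = 956.

956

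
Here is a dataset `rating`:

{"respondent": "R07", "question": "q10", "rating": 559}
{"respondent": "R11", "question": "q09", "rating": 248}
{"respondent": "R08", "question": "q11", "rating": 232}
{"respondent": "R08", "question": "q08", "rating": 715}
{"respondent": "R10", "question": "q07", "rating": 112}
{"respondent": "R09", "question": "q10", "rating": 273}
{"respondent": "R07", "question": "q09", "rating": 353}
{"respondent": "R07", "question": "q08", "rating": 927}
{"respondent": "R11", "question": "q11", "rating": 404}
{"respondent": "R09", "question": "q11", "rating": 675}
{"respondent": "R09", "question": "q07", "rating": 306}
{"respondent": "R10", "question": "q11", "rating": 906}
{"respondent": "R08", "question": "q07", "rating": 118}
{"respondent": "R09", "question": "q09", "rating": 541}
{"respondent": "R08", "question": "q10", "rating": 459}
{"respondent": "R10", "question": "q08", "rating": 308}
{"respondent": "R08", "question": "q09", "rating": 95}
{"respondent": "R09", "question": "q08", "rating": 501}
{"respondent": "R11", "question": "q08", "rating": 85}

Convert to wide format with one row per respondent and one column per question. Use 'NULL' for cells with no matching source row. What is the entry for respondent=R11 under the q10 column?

No long-format row has respondent=R11 and question=q10, so the cell is NULL.

NULL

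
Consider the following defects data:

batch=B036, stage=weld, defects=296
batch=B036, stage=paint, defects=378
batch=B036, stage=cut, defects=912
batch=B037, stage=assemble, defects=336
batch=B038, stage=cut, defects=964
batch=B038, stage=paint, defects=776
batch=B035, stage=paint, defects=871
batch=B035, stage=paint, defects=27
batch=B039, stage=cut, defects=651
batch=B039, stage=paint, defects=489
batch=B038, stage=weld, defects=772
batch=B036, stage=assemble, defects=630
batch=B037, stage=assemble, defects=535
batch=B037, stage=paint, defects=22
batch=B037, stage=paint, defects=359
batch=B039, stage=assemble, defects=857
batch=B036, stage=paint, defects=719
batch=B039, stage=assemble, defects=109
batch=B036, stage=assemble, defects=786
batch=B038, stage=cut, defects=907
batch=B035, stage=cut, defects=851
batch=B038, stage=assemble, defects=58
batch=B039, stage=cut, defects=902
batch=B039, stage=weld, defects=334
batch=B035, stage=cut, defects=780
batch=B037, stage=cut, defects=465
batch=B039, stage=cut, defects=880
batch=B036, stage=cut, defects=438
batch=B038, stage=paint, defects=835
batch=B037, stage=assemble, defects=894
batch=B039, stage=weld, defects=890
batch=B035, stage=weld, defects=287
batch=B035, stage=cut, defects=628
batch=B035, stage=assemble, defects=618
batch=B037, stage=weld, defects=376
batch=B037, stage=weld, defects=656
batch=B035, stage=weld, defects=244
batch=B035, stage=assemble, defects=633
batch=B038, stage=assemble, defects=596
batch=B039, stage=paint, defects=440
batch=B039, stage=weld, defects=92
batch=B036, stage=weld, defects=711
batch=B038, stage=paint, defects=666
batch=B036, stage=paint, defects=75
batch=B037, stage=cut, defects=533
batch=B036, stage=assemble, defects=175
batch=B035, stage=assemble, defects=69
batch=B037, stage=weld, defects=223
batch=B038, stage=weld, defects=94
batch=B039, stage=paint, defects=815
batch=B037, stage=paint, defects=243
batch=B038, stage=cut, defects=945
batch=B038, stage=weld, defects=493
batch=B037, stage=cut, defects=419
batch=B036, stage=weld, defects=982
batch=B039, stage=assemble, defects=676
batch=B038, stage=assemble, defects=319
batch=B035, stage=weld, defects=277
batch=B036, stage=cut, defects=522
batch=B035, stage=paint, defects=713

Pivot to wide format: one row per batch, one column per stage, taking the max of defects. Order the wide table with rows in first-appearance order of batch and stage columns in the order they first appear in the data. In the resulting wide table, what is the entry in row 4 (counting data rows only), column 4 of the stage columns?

With rows in first-appearance order of batch, row 4 is batch=B035. stage columns in first-appearance order: weld, paint, cut, assemble; column 4 is assemble.
Long rows with batch=B035, stage=assemble: max(618, 633, 69) = 633.

633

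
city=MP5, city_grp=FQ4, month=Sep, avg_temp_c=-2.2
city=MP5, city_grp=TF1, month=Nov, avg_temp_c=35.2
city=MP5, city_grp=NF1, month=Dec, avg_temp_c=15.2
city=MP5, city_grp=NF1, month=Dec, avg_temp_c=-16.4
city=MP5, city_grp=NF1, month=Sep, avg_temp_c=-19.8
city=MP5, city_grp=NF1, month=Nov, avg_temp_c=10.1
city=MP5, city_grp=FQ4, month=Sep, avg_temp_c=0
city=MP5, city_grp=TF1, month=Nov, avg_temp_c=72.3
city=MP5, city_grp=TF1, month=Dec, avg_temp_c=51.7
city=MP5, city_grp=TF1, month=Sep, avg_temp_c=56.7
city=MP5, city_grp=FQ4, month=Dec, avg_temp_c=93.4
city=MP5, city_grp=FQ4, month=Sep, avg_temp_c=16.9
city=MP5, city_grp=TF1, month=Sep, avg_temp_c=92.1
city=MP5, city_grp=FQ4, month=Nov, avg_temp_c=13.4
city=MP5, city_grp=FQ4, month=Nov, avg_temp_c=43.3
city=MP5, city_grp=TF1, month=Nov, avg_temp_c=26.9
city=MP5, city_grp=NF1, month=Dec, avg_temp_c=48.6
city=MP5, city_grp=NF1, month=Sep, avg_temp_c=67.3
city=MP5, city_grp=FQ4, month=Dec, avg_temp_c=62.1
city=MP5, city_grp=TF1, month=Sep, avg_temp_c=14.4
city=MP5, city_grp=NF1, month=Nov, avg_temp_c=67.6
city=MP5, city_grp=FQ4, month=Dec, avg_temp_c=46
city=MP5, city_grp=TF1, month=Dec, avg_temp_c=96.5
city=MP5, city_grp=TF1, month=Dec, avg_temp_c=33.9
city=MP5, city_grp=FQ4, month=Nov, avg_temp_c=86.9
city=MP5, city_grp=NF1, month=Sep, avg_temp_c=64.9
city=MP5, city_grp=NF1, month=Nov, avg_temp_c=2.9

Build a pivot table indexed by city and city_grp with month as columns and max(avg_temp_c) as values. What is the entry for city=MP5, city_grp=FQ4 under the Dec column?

Rows with city=MP5, city_grp=FQ4 and month=Dec: avg_temp_c values are 93.4, 62.1, 46.
max(93.4, 62.1, 46) = 93.4.

93.4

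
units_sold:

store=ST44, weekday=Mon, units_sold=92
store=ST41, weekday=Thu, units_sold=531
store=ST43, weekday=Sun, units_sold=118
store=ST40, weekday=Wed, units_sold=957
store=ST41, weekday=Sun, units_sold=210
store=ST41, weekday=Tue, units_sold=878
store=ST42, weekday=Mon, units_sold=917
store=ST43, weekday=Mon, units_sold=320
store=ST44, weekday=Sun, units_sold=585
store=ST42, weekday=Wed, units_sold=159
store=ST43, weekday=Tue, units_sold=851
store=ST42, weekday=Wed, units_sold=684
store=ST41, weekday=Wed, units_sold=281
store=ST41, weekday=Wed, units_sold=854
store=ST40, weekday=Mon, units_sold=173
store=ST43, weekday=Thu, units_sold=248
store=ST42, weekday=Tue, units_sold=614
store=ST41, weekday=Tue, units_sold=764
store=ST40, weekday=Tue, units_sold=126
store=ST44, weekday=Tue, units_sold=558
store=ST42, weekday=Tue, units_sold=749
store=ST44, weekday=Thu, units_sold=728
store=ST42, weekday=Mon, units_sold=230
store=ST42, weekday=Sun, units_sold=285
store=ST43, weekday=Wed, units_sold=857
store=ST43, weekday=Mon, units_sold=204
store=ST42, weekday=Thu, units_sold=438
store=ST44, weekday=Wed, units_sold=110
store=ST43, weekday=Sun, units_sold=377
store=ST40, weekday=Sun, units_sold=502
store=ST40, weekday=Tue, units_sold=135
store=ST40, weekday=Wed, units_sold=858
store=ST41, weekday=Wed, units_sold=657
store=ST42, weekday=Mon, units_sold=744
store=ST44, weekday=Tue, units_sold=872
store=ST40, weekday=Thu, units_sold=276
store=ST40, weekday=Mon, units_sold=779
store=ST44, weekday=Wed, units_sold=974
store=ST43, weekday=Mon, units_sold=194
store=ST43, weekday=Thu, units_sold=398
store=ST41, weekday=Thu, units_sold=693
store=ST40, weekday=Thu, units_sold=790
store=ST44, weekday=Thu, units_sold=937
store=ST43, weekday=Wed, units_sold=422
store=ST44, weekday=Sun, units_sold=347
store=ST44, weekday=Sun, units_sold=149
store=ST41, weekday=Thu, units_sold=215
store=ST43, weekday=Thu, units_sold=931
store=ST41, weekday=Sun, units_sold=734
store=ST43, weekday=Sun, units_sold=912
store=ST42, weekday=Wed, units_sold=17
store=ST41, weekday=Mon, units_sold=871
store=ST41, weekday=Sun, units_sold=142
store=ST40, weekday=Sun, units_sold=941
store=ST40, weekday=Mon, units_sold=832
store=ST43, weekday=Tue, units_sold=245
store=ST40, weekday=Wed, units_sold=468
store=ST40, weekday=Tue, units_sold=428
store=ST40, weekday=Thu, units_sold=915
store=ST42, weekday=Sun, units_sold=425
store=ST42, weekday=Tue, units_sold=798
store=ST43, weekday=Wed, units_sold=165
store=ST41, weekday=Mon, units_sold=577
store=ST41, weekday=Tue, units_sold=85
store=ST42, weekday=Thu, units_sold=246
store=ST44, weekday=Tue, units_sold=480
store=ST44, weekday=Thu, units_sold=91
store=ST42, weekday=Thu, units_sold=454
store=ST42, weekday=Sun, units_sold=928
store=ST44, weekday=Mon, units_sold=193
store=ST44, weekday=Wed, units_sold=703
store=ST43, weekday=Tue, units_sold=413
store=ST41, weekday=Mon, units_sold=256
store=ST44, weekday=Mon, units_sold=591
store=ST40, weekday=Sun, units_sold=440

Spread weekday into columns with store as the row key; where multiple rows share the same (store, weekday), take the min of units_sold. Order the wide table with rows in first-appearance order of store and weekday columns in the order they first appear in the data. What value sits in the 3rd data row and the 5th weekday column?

245

With rows in first-appearance order of store, row 3 is store=ST43. weekday columns in first-appearance order: Mon, Thu, Sun, Wed, Tue; column 5 is Tue.
Long rows with store=ST43, weekday=Tue: min(851, 245, 413) = 245.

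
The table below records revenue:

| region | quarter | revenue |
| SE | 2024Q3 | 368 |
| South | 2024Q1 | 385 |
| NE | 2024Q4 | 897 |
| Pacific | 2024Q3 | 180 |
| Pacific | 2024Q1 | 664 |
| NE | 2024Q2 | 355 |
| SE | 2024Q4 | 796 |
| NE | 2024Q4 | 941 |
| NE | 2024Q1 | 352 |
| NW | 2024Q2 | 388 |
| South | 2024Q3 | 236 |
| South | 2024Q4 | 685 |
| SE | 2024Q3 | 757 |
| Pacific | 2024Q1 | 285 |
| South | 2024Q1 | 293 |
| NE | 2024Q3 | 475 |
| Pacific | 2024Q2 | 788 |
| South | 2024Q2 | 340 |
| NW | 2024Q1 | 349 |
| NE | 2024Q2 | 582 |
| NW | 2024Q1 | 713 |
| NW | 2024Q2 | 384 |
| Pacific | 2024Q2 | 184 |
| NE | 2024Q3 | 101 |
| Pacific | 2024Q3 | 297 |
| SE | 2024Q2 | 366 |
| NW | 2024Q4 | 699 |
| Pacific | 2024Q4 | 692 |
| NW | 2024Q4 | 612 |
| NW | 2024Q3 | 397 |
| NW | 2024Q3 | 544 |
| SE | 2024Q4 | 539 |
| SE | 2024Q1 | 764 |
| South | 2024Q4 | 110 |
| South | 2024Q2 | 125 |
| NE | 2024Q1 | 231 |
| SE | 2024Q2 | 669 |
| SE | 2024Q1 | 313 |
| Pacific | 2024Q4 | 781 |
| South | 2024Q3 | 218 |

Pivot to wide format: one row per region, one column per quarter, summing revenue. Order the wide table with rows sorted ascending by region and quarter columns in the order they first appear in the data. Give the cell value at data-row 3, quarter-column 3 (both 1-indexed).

1473

With rows sorted ascending by region, row 3 is region=Pacific. quarter columns in first-appearance order: 2024Q3, 2024Q1, 2024Q4, 2024Q2; column 3 is 2024Q4.
Long rows with region=Pacific, quarter=2024Q4: 692 + 781 = 1473.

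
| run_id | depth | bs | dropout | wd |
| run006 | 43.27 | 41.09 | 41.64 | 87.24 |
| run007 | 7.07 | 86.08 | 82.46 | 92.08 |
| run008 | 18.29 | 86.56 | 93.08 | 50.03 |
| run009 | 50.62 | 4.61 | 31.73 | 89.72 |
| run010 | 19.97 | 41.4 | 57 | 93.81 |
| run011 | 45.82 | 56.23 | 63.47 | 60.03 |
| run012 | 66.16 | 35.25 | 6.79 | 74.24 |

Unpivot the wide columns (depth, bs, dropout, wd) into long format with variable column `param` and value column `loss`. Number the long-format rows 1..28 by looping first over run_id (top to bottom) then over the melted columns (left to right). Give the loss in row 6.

86.08

28 rows total (7 × 4). Row 6: index ⌊(6-1)/4⌋ = 1 into run_id → run007; (6-1) mod 4 = 1 into the melted columns → bs.
So row 6 is (run007, bs, 86.08); loss = 86.08.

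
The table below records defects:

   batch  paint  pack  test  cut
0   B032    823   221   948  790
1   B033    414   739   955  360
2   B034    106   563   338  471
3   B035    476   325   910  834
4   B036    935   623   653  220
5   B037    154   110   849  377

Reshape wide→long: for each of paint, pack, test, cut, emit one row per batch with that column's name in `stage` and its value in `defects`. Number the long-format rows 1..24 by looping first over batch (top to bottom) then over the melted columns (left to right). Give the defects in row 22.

24 rows total (6 × 4). Row 22: index ⌊(22-1)/4⌋ = 5 into batch → B037; (22-1) mod 4 = 1 into the melted columns → pack.
So row 22 is (B037, pack, 110); defects = 110.

110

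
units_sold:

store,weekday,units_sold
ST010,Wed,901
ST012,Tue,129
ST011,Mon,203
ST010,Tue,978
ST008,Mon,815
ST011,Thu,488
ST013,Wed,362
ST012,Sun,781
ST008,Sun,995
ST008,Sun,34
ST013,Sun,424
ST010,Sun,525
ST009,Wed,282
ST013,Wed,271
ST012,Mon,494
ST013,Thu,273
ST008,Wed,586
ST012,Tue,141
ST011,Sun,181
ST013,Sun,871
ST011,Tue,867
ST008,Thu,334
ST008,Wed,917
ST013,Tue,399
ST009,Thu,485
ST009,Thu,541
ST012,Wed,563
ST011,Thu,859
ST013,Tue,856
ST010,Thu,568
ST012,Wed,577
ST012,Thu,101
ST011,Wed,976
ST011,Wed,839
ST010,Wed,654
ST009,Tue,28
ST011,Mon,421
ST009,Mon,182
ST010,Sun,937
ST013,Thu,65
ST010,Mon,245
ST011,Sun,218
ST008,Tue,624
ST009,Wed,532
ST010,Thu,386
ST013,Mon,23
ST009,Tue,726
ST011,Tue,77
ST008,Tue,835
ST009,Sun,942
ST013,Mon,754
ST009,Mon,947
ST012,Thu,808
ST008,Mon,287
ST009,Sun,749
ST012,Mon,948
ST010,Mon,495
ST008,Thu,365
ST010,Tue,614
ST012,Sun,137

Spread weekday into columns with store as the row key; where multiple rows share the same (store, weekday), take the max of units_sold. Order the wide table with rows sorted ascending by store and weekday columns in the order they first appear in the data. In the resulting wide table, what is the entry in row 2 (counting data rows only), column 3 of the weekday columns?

947

With rows sorted ascending by store, row 2 is store=ST009. weekday columns in first-appearance order: Wed, Tue, Mon, Thu, Sun; column 3 is Mon.
Long rows with store=ST009, weekday=Mon: max(182, 947) = 947.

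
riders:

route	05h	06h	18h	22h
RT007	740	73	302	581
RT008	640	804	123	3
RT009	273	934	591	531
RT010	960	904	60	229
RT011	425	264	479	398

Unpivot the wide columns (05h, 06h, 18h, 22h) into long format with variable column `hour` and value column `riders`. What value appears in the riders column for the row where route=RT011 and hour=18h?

479

Unpivoting turns each (route, wide-column) pair into one long row.
The wide cell at row RT011, column 18h holds 479, so the long row (RT011, 18h) has riders=479.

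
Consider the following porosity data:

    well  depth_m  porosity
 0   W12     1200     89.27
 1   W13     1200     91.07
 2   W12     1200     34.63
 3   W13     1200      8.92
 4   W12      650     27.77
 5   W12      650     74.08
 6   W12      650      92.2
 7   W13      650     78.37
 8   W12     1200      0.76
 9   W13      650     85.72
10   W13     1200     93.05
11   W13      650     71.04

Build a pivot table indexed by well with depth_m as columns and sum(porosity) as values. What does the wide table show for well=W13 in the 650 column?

235.13

Rows with well=W13 and depth_m=650: porosity values are 78.37, 85.72, 71.04.
78.37 + 85.72 + 71.04 = 235.13.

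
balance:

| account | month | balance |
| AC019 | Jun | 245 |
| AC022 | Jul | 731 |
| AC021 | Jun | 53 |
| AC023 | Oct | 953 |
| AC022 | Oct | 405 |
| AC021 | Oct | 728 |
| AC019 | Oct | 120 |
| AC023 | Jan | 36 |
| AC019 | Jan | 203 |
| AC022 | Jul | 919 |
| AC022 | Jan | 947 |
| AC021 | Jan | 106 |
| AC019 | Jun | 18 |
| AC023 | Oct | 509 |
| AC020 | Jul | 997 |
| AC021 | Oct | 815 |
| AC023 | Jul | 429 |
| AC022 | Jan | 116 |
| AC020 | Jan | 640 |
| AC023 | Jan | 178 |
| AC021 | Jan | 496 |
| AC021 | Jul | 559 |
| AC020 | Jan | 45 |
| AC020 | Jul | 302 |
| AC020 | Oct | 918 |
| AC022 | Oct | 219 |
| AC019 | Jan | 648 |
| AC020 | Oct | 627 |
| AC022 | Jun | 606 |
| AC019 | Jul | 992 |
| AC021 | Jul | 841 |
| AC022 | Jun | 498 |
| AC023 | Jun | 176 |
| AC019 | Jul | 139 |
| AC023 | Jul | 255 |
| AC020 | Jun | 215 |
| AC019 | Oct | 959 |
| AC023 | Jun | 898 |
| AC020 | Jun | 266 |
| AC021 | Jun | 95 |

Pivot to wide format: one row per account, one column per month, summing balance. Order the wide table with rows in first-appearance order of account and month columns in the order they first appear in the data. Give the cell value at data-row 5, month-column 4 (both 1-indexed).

685

With rows in first-appearance order of account, row 5 is account=AC020. month columns in first-appearance order: Jun, Jul, Oct, Jan; column 4 is Jan.
Long rows with account=AC020, month=Jan: 640 + 45 = 685.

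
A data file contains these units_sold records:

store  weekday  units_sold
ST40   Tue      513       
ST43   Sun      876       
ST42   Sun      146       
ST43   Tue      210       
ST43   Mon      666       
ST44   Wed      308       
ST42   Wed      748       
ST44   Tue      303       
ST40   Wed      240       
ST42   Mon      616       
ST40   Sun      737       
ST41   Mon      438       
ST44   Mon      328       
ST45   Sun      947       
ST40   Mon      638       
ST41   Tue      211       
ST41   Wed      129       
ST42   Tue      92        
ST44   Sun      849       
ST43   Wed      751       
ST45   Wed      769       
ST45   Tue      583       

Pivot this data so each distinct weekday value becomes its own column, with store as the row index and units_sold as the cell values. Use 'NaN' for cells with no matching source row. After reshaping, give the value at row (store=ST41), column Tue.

211

The long row with store=ST41, weekday=Tue has units_sold=211.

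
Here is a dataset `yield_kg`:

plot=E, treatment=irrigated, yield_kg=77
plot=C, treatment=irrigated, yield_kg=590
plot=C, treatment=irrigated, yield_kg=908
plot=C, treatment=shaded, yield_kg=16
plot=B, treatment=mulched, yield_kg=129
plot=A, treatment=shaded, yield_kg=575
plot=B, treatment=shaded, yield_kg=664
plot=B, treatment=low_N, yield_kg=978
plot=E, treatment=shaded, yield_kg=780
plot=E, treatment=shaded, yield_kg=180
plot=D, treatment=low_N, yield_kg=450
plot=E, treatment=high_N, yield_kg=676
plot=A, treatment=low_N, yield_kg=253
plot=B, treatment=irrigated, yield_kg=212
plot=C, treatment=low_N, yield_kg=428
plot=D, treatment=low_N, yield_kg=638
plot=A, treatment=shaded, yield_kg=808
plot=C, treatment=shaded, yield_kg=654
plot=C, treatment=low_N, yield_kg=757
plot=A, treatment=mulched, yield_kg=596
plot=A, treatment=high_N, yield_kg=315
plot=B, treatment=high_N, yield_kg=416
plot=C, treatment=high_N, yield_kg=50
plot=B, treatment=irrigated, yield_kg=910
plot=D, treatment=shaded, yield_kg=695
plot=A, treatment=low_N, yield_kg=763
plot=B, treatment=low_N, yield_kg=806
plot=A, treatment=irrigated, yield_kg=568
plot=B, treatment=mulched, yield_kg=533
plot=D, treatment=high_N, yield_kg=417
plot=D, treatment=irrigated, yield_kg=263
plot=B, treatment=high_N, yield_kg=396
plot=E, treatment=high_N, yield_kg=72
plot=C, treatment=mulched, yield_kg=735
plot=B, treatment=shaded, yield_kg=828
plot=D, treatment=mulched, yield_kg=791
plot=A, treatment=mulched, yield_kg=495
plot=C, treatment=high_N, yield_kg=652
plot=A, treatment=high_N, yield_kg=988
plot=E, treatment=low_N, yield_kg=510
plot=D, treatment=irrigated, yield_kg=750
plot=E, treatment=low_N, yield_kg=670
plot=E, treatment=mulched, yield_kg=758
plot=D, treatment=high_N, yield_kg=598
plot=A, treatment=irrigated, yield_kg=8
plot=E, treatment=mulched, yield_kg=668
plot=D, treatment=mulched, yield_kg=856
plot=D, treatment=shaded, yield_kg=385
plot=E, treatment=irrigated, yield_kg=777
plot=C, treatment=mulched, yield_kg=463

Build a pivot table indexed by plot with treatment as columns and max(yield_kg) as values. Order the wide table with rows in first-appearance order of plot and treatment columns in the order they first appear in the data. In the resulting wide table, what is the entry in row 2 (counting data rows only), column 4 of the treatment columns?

757

With rows in first-appearance order of plot, row 2 is plot=C. treatment columns in first-appearance order: irrigated, shaded, mulched, low_N, high_N; column 4 is low_N.
Long rows with plot=C, treatment=low_N: max(428, 757) = 757.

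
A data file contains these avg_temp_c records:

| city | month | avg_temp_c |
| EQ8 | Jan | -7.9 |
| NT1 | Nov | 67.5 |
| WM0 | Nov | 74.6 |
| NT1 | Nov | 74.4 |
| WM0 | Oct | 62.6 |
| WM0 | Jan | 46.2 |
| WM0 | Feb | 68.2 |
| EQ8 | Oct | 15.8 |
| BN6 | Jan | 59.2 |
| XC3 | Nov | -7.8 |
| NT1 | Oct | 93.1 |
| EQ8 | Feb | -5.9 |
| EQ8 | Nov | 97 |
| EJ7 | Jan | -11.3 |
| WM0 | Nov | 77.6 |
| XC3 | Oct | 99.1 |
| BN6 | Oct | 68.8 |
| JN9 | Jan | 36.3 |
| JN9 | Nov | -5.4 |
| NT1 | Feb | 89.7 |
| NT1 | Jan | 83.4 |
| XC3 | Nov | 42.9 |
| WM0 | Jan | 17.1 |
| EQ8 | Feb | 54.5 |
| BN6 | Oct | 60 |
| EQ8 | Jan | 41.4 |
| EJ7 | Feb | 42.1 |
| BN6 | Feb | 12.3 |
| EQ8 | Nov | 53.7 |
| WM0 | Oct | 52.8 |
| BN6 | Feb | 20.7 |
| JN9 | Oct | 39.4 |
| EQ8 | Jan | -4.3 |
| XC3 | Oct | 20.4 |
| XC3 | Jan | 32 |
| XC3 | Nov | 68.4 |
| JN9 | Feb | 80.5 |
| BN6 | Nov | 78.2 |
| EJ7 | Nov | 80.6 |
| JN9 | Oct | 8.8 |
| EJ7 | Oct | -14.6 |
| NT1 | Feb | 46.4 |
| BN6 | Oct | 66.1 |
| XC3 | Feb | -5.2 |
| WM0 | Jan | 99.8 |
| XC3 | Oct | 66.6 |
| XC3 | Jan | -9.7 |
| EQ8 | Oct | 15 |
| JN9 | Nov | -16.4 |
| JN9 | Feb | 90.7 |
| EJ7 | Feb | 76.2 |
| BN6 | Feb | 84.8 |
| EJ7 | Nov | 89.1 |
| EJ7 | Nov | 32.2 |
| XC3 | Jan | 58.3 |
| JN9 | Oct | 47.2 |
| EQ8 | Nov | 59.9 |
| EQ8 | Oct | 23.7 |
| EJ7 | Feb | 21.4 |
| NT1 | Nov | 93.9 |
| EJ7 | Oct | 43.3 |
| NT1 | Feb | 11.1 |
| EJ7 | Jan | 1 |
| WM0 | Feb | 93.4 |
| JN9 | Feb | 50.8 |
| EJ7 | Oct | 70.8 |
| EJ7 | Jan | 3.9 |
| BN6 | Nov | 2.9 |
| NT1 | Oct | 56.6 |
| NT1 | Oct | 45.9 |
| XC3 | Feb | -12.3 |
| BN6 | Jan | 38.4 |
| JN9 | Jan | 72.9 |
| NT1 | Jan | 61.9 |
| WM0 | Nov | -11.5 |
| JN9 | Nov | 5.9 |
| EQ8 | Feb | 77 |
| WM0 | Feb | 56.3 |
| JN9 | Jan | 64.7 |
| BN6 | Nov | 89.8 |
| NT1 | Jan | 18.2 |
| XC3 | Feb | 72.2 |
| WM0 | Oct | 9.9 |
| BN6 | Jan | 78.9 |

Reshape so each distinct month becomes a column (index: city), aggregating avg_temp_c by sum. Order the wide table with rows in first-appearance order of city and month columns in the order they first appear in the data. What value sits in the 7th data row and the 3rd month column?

95.4

With rows in first-appearance order of city, row 7 is city=JN9. month columns in first-appearance order: Jan, Nov, Oct, Feb; column 3 is Oct.
Long rows with city=JN9, month=Oct: 39.4 + 8.8 + 47.2 = 95.4.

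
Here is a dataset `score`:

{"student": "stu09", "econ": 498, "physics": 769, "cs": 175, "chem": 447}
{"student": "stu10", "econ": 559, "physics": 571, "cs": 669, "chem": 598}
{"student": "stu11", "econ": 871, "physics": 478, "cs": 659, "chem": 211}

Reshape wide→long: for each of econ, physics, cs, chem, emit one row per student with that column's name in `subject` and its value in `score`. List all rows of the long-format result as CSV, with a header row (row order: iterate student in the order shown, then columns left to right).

student,subject,score
stu09,econ,498
stu09,physics,769
stu09,cs,175
stu09,chem,447
stu10,econ,559
stu10,physics,571
stu10,cs,669
stu10,chem,598
stu11,econ,871
stu11,physics,478
stu11,cs,659
stu11,chem,211

Each (student, column) pair becomes one row: 3 × 4 = 12 rows.
For example, (stu09, econ) → score=498.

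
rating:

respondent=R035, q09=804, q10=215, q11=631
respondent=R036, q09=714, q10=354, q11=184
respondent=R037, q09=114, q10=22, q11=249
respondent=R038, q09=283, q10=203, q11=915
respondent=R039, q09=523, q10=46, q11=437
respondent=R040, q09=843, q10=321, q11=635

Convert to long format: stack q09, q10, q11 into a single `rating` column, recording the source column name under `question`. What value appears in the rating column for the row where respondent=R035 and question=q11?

631

Unpivoting turns each (respondent, wide-column) pair into one long row.
The wide cell at row R035, column q11 holds 631, so the long row (R035, q11) has rating=631.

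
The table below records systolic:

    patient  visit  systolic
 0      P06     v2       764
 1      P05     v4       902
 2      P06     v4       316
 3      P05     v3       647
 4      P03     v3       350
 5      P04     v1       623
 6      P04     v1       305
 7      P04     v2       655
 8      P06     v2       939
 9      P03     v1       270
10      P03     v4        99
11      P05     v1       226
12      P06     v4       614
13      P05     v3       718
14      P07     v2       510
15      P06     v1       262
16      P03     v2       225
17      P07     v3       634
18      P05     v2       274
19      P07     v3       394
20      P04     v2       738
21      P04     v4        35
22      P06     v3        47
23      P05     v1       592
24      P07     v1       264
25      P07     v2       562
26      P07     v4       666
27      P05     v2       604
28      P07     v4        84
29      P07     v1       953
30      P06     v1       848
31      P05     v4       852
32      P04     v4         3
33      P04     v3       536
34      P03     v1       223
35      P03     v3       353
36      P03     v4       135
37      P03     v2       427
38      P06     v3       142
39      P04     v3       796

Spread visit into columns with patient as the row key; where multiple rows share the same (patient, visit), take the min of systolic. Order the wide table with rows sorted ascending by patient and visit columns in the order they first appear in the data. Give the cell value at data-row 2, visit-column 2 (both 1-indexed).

3

With rows sorted ascending by patient, row 2 is patient=P04. visit columns in first-appearance order: v2, v4, v3, v1; column 2 is v4.
Long rows with patient=P04, visit=v4: min(35, 3) = 3.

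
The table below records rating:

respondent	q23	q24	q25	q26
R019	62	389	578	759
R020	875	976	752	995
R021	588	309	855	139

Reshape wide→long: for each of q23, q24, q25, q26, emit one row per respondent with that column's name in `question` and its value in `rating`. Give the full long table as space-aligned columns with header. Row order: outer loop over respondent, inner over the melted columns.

Each (respondent, column) pair becomes one row: 3 × 4 = 12 rows.
For example, (R019, q23) → rating=62.

respondent  question  rating
R019        q23       62    
R019        q24       389   
R019        q25       578   
R019        q26       759   
R020        q23       875   
R020        q24       976   
R020        q25       752   
R020        q26       995   
R021        q23       588   
R021        q24       309   
R021        q25       855   
R021        q26       139   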